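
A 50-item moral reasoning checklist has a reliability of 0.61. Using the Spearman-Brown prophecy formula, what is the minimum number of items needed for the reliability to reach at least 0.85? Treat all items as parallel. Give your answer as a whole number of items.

182

n = 0.85(1 − 0.61) / [0.61(1 − 0.85)]
  = 0.3315 / 0.0915 = 3.6230
Items needed = n × 50 = 3.6230 × 50 ≈ 181.15 → round up to 182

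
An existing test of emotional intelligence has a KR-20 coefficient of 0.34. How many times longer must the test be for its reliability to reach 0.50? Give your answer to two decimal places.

Spearman-Brown solved for the length factor n:
n = r_target (1 − r_old) / [ r_old (1 − r_target) ]
n = [0.50 × 0.66] / [0.34 × 0.50]
n = 0.3300 / 0.1700 ≈ 1.9412

1.94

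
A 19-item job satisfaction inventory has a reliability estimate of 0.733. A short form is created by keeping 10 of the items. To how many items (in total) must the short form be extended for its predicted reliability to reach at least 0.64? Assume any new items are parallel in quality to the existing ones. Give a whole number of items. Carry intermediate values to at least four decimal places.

First, r for the 10-item form: n = 10/19 = 0.5263, so r_10 = 0.5263·0.733/(1 + (0.5263 − 1)·0.733) = 0.5910
Then solve for n' with r_old = 0.5910, r_target = 0.64: n' = 0.64(1 − 0.5910)/[0.5910(1 − 0.64)] = 1.2303
Items = 1.2303 × 10 ≈ 12.30 → 13

13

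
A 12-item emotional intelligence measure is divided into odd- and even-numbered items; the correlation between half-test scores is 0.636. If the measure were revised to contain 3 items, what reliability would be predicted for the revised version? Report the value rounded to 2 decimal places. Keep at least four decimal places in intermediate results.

0.47

Full-test reliability from the split-half r: r_full = 2(0.636)/(1 + 0.636) = 0.7775
Length factor from 12 to 3 items: n = 3/12 = 0.2500
r_new = n·r_full / (1 + (n − 1)·r_full) = 0.1944 / 0.4169 ≈ 0.4663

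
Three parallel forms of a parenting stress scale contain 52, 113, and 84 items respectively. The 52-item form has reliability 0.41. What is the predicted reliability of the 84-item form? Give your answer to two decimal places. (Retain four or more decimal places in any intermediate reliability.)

Only the ratio of lengths matters: n = 84/52 = 1.6154
r_{84} = n·r / (1 + (n − 1)·r) = 0.6623 / 1.2523 ≈ 0.5289

0.53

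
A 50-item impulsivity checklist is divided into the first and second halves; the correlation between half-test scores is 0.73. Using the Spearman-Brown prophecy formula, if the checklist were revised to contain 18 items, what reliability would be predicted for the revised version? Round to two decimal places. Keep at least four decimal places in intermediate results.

First correct the split-half correlation to full-test reliability: r_full = 2 × 0.73 / (1 + 0.73) ≈ 0.8439
Then adjust to 18 items: n = 18/50 = 0.3600
r_new = n·r_full / (1 + (n − 1)·r_full) = 0.3038 / 0.4599 ≈ 0.6606

0.66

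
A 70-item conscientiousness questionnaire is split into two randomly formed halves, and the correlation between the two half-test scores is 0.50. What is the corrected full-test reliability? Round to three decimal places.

0.667

Apply the Spearman-Brown correction with n = 2:
r_full = 2r_hh / (1 + r_hh) = 2 × 0.50 / (1 + 0.50)
r_full = 1.0000 / 1.5000 ≈ 0.6667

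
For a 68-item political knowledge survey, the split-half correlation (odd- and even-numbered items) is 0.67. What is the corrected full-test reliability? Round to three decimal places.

Apply the Spearman-Brown correction with n = 2:
r_full = 2r_hh / (1 + r_hh) = 2 × 0.67 / (1 + 0.67)
r_full = 1.3400 / 1.6700 ≈ 0.8024

0.802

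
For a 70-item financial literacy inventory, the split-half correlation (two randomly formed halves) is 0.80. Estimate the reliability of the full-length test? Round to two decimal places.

0.89

Apply the Spearman-Brown correction with n = 2:
r_full = 2r_hh / (1 + r_hh) = 2 × 0.80 / (1 + 0.80)
       = 1.6000 / 1.8000 = 0.8889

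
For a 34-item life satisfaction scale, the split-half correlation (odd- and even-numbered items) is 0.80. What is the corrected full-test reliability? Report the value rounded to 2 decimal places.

0.89

Each half is half the length of the full test, so the full test is n = 2 times a half.
r_full = 2(0.80) / (1 + 0.80)
       = 1.6000 / 1.8000 = 0.8889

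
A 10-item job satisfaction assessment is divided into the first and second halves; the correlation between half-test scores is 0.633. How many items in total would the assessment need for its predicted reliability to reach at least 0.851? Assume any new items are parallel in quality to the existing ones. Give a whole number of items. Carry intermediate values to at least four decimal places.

17

Corrected full-test reliability: r_full = 2 × 0.633 / (1 + 0.633) ≈ 0.7753
n = r_tgt(1 − r_full) / [r_full(1 − r_tgt)] = 0.851 × 0.2247 / (0.7753 × 0.149) ≈ 1.6553
Required items = 1.6553 × 10 = 16.55, so 17 items.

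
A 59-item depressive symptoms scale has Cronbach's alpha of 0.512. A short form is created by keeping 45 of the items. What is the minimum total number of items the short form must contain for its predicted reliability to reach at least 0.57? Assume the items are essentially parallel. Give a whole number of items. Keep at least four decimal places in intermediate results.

75

Short-form reliability: n = 45/59 = 0.7627; r_45 = n·r/(1+(n−1)r) ≈ 0.4445
Then solve for n' with r_old = 0.4445, r_target = 0.57: n' = 0.57(1 − 0.4445)/[0.4445(1 − 0.57)] = 1.6566
Total items = 1.6566 × 45 = 74.55, rounded up to 75.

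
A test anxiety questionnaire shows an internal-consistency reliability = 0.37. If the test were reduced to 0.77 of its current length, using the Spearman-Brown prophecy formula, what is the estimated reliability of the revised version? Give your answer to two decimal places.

0.31

r_new = (0.77 × 0.37) / (1 + (0.77 − 1) × 0.37)
r_new = 0.2849 / 0.9149 ≈ 0.3114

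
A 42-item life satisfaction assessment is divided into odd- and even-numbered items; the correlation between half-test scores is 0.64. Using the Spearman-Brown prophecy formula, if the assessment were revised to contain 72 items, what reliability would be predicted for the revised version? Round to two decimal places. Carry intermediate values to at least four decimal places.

0.86

Full-test reliability from the split-half r: r_full = 2(0.64)/(1 + 0.64) = 0.7805
Length factor from 42 to 72 items: n = 72/42 = 1.7143
r_new = n·r_full / (1 + (n − 1)·r_full) = 1.3380 / 1.5575 ≈ 0.8591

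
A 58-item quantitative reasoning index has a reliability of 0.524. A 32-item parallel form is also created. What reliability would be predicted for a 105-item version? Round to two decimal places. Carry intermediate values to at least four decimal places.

0.67

The 32-item form is not needed; work directly from the 58-item form with n = 105/58 = 1.8103.
r_{105} = n·r / (1 + (n − 1)·r) = 0.9486 / 1.4246 ≈ 0.6659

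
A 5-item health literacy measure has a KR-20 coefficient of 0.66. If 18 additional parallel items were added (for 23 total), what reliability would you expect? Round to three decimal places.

0.899

Length ratio n = 23/5 = 4.6
r_new = 4.6·0.66 / [1 + (4.6 − 1)·0.66]
r_new = 3.0360 / 3.3760 ≈ 0.8993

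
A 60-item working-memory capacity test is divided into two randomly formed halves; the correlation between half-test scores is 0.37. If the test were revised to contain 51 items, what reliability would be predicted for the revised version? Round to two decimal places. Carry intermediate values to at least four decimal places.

First correct the split-half correlation to full-test reliability: r_full = 2 × 0.37 / (1 + 0.37) ≈ 0.5401
Then adjust to 51 items: n = 51/60 = 0.8500
r_new = n·r_full / (1 + (n − 1)·r_full) = 0.4591 / 0.9190 ≈ 0.4996

0.50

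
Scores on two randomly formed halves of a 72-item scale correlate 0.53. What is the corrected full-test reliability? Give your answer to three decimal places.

Each half is half the length of the full test, so the full test is n = 2 times a half.
r_full = 2(0.53) / (1 + 0.53)
r_full = 1.0600 / 1.5300 ≈ 0.6928

0.693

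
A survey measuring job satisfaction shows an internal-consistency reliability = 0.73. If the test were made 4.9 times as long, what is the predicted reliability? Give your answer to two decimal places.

0.93

Spearman-Brown: r_new = n·r / (1 + (n − 1)·r)
r_new = 4.9·0.73 / [1 + (4.9 − 1)·0.73]
     = 3.5770 / 3.8470 = 0.9298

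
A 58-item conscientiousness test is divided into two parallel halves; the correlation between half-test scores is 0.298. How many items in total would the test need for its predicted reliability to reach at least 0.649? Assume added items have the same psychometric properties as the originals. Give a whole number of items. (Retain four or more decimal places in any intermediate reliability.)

127

r_full = 2(0.298)/(1 + 0.298) = 0.4592
Solve Spearman-Brown for n: n = 0.649(1 − 0.4592) / [0.4592(1 − 0.649)] = 2.1776
Items = 2.1776 × 58 ≈ 126.30 → 127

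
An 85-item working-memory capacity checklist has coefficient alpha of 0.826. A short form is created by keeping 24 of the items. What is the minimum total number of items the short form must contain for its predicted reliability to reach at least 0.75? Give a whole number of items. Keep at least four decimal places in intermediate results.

54

First, r for the 24-item form: n = 24/85 = 0.2824, so r_24 = 0.2824·0.826/(1 + (0.2824 − 1)·0.826) = 0.5728
Length factor from the short form to reach 0.75: n' = 0.75(1 − 0.5728) / [0.5728(1 − 0.75)] ≈ 2.2374
Items = 2.2374 × 24 ≈ 53.70 → 54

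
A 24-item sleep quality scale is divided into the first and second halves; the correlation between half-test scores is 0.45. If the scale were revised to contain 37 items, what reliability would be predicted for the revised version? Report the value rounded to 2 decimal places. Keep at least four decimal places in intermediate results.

Full-test reliability from the split-half r: r_full = 2(0.45)/(1 + 0.45) = 0.6207
Length factor from 24 to 37 items: n = 37/24 = 1.5417
r_new = n·r_full / (1 + (n − 1)·r_full) = 0.9569 / 1.3362 ≈ 0.7161

0.72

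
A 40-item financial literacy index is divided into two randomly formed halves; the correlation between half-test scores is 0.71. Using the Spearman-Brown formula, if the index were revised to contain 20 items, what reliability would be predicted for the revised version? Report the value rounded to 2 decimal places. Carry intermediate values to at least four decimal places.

0.71

Full-test reliability from the split-half r: r_full = 2(0.71)/(1 + 0.71) = 0.8304
Length factor from 40 to 20 items: n = 20/40 = 0.5000
r_new = n·r_full / (1 + (n − 1)·r_full) = 0.4152 / 0.5848 ≈ 0.7100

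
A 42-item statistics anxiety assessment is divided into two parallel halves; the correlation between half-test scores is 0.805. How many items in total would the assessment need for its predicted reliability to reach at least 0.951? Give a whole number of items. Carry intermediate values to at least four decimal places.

99

Corrected full-test reliability: r_full = 2 × 0.805 / (1 + 0.805) ≈ 0.8920
Solve Spearman-Brown for n: n = 0.951(1 − 0.8920) / [0.8920(1 − 0.951)] = 2.3499
Items = 2.3499 × 42 ≈ 98.70 → 99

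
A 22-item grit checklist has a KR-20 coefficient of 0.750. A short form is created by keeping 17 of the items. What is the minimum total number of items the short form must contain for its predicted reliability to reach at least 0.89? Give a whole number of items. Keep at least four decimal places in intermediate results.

First, r for the 17-item form: n = 17/22 = 0.7727, so r_17 = 0.7727·0.750/(1 + (0.7727 − 1)·0.750) = 0.6986
Length factor from the short form to reach 0.89: n' = 0.89(1 − 0.6986) / [0.6986(1 − 0.89)] ≈ 3.4907
Items = 3.4907 × 17 ≈ 59.34 → 60

60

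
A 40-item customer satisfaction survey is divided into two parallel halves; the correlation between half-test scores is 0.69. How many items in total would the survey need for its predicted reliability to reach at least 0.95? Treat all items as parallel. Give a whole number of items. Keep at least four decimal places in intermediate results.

r_full = 2(0.69)/(1 + 0.69) = 0.8166
Solve Spearman-Brown for n: n = 0.95(1 − 0.8166) / [0.8166(1 − 0.95)] = 4.2672
Items = 4.2672 × 40 ≈ 170.69 → 171

171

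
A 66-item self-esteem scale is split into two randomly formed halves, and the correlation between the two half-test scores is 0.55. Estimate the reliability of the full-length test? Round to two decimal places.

Each half is half the length of the full test, so the full test is n = 2 times a half.
r_full = 2(0.55) / (1 + 0.55)
       = 1.1000 / 1.5500 = 0.7097

0.71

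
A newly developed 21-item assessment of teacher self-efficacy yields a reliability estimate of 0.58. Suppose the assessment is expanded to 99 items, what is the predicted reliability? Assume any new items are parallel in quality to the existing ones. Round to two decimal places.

The new length is 99/21 = 4.7143 times the old.
Apply the Spearman-Brown prophecy formula, r' = nr / [1 + (n − 1)r]:
r_new = (4.7143 × 0.58) / (1 + (4.7143 − 1) × 0.58)
r_new = 2.7343 / 3.1543 ≈ 0.8668

0.87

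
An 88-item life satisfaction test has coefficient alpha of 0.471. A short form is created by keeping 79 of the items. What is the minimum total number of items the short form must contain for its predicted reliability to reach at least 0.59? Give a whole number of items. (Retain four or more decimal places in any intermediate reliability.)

First, r for the 79-item form: n = 79/88 = 0.8977, so r_79 = 0.8977·0.471/(1 + (0.8977 − 1)·0.471) = 0.4442
Length factor from the short form to reach 0.59: n' = 0.59(1 − 0.4442) / [0.4442(1 − 0.59)] ≈ 1.8006
Total items = 1.8006 × 79 = 142.25, rounded up to 143.

143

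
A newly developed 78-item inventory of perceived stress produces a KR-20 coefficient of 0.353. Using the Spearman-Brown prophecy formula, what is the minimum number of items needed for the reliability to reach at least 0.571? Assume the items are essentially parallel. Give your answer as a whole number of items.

191

Invert Spearman-Brown to solve for n:
n = r*(1 − r) / [ r (1 − r*) ]
n = [0.571 × 0.647] / [0.353 × 0.429]
  = 0.369437 / 0.151437 = 2.4395
2.4395 × 78 = 190.28 → 191 items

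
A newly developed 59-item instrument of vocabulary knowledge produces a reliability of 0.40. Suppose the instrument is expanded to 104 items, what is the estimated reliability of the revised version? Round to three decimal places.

0.540

The new length is 104/59 = 1.7627 times the old.
Apply the Spearman-Brown prophecy formula, r' = nr / [1 + (n − 1)r]:
r_new = (1.7627 × 0.40) / (1 + (1.7627 − 1) × 0.40)
r_new = 0.7051 / 1.3051 ≈ 0.5403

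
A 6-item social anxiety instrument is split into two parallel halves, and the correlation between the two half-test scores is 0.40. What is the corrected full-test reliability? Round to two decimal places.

r_full = 2r_hh / (1 + r_hh) = 2 × 0.40 / (1 + 0.40)
       = 0.8000 / 1.4000 = 0.5714

0.57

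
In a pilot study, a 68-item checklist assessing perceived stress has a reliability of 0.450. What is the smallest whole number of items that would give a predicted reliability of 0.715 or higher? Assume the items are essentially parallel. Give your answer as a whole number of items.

Spearman-Brown solved for the length factor n:
n = r*(1 − r) / [ r (1 − r*) ]
n = 0.715(1 − 0.450) / [0.450(1 − 0.715)]
n = 0.393250 / 0.128250 ≈ 3.0663
Items needed = n × 68 = 3.0663 × 68 ≈ 208.51 → round up to 209

209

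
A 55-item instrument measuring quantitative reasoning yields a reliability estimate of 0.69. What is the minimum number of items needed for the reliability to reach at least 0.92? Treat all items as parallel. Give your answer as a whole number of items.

n = 0.92(1 − 0.69) / [0.69(1 − 0.92)]
n = 0.2852 / 0.0552 ≈ 5.1667
So the test needs 5.1667 × 55 ≈ 284.17 items; rounding up, 285.

285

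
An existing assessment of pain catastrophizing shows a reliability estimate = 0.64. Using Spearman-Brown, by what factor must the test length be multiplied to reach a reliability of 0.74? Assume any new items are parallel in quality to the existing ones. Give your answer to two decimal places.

Rearranging the Spearman-Brown formula for n,
n = r*(1 − r) / [ r (1 − r*) ]
n = [0.74 × 0.36] / [0.64 × 0.26]
n = 0.2664 / 0.1664 ≈ 1.6010

1.60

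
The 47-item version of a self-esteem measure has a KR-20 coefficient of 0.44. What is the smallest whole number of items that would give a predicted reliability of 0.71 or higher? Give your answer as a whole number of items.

147

n = 0.71 × (1 − 0.44) / [ 0.44 × (1 − 0.71) ]
n = 0.3976 / 0.1276 ≈ 3.1160
So the test needs 3.1160 × 47 ≈ 146.45 items; rounding up, 147.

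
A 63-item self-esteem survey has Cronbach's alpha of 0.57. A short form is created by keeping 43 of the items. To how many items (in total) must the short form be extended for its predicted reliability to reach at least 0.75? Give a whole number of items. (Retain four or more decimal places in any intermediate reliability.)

Short-form reliability: n = 43/63 = 0.6825; r_43 = n·r/(1+(n−1)r) ≈ 0.4750
Length factor from the short form to reach 0.75: n' = 0.75(1 − 0.4750) / [0.4750(1 − 0.75)] ≈ 3.3158
Items = 3.3158 × 43 ≈ 142.58 → 143

143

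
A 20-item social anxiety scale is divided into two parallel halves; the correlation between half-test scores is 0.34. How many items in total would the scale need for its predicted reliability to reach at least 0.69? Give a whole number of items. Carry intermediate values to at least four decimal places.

44

r_full = 2(0.34)/(1 + 0.34) = 0.5075
n = r_tgt(1 − r_full) / [r_full(1 − r_tgt)] = 0.69 × 0.4925 / (0.5075 × 0.31) ≈ 2.1600
Items = 2.1600 × 20 ≈ 43.20 → 44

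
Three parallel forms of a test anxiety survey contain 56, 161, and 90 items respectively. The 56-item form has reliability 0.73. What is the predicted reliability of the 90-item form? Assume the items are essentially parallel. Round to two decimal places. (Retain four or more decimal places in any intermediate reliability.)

The 161-item form is not needed; work directly from the 56-item form with n = 90/56 = 1.6071.
r_{90} = n·r / (1 + (n − 1)·r) = 1.1732 / 1.4432 ≈ 0.8129

0.81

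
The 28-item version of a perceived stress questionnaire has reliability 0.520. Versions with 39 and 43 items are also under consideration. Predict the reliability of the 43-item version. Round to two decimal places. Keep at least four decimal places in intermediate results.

The 39-item form is not needed; work directly from the 28-item form with n = 43/28 = 1.5357.
r_{43} = n·r / (1 + (n − 1)·r) = 0.7986 / 1.2786 ≈ 0.6246

0.62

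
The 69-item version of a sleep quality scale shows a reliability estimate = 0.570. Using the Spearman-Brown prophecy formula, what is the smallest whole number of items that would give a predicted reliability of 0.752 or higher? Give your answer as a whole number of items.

158

Spearman-Brown solved for the length factor n:
n = r*(1 − r) / [ r (1 − r*) ]
n = 0.752 × (1 − 0.570) / [ 0.570 × (1 − 0.752) ]
  = 0.323360 / 0.141360 = 2.2875
So the test needs 2.2875 × 69 ≈ 157.84 items; rounding up, 158.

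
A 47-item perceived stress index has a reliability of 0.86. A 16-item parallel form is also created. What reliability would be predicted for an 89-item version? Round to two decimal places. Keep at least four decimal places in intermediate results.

0.92

Only the ratio of lengths matters: n = 89/47 = 1.8936
r_{89} = n·r / (1 + (n − 1)·r) = 1.6285 / 1.7685 ≈ 0.9208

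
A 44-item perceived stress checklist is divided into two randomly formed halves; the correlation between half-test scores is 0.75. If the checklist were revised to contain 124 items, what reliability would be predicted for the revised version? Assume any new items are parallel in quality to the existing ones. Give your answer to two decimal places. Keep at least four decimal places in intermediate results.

Spearman-Brown correction (n = 2): r_full = 2·0.75/(1 + 0.75) = 0.8571
Length factor from 44 to 124 items: n = 124/44 = 2.8182
r_new = n·r_full / (1 + (n − 1)·r_full) = 2.4155 / 2.5584 ≈ 0.9441

0.94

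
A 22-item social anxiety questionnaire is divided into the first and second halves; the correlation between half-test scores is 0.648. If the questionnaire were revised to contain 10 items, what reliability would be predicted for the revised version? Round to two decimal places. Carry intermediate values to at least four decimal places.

First correct the split-half correlation to full-test reliability: r_full = 2 × 0.648 / (1 + 0.648) ≈ 0.7864
Length factor from 22 to 10 items: n = 10/22 = 0.4545
r_new = n·r_full / (1 + (n − 1)·r_full) = 0.3574 / 0.5710 ≈ 0.6259

0.63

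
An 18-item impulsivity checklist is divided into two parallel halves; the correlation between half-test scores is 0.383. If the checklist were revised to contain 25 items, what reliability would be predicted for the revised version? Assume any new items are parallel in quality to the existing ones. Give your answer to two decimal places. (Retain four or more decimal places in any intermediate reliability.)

Full-test reliability from the split-half r: r_full = 2(0.383)/(1 + 0.383) = 0.5539
Then adjust to 25 items: n = 25/18 = 1.3889
r_new = n·r_full / (1 + (n − 1)·r_full) = 0.7693 / 1.2154 ≈ 0.6330

0.63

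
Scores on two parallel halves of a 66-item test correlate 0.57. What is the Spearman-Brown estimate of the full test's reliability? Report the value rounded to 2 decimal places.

0.73

The full test is twice the length of either half (n = 2).
r_full = 2r_hh / (1 + r_hh) = 2 × 0.57 / (1 + 0.57)
       = 1.1400 / 1.5700 = 0.7261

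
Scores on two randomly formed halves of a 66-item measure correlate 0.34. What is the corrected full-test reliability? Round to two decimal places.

0.51

Each half is half the length of the full test, so the full test is n = 2 times a half.
r_full = 2r_hh / (1 + r_hh) = 2 × 0.34 / (1 + 0.34)
       = 0.6800 / 1.3400 = 0.5075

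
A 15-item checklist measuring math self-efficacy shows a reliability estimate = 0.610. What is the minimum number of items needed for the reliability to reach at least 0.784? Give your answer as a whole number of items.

Rearranging the Spearman-Brown formula for n,
n = r*(1 − r) / [ r (1 − r*) ]
n = 0.784 × (1 − 0.610) / [ 0.610 × (1 − 0.784) ]
  = 0.305760 / 0.131760 = 2.3206
Items needed = n × 15 = 2.3206 × 15 ≈ 34.81 → round up to 35

35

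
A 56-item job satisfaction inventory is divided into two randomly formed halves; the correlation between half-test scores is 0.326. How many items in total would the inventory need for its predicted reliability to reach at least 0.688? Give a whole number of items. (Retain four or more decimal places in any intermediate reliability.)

128

Corrected full-test reliability: r_full = 2 × 0.326 / (1 + 0.326) ≈ 0.4917
Solve Spearman-Brown for n: n = 0.688(1 − 0.4917) / [0.4917(1 − 0.688)] = 2.2796
Items = 2.2796 × 56 ≈ 127.66 → 128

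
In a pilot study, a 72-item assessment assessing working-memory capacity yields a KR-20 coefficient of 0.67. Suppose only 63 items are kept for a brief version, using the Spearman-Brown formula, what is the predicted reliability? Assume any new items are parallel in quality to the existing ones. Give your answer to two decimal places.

0.64

The new length is 63/72 = 0.875 times the old.
r_new = 0.875·0.67 / [1 + (0.875 − 1)·0.67]
r_new = 0.5863 / 0.9163 ≈ 0.6399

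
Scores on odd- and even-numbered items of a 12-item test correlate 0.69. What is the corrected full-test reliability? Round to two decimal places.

The full test is twice the length of either half (n = 2).
r_full = 2r_hh / (1 + r_hh) = 2 × 0.69 / (1 + 0.69)
       = 1.3800 / 1.6900 = 0.8166

0.82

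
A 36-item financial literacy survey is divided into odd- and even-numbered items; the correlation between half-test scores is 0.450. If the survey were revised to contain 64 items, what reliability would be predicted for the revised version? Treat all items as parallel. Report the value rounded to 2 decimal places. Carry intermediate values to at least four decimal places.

0.74

Spearman-Brown correction (n = 2): r_full = 2·0.450/(1 + 0.450) = 0.6207
Length factor from 36 to 64 items: n = 64/36 = 1.7778
r_new = n·r_full / (1 + (n − 1)·r_full) = 1.1035 / 1.4828 ≈ 0.7442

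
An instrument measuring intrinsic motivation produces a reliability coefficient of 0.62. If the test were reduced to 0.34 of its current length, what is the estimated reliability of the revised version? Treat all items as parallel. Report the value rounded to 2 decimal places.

r_new = (0.34 × 0.62) / (1 + (0.34 − 1) × 0.62)
     = 0.2108 / 0.5908 = 0.3568

0.36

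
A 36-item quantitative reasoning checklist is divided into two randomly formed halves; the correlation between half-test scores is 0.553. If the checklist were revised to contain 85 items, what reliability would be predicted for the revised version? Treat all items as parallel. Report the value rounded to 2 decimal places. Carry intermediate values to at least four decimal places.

0.85

Spearman-Brown correction (n = 2): r_full = 2·0.553/(1 + 0.553) = 0.7122
Length factor from 36 to 85 items: n = 85/36 = 2.3611
r_new = n·r_full / (1 + (n − 1)·r_full) = 1.6816 / 1.9694 ≈ 0.8539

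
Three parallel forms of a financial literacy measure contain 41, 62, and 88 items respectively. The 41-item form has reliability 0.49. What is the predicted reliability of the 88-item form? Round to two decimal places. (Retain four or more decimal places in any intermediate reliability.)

Only the ratio of lengths matters: n = 88/41 = 2.1463
r_{88} = n·r / (1 + (n − 1)·r) = 1.0517 / 1.5617 ≈ 0.6734

0.67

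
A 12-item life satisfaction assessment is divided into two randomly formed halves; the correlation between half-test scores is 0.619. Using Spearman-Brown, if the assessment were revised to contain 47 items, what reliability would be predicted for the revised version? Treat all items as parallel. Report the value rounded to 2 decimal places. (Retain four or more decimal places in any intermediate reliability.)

0.93

Spearman-Brown correction (n = 2): r_full = 2·0.619/(1 + 0.619) = 0.7647
Length factor from 12 to 47 items: n = 47/12 = 3.9167
r_new = n·r_full / (1 + (n − 1)·r_full) = 2.9951 / 3.2304 ≈ 0.9272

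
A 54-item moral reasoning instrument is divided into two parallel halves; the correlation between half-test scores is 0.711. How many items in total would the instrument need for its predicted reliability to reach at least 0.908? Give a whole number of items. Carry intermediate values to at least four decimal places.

109

r_full = 2(0.711)/(1 + 0.711) = 0.8311
Solve Spearman-Brown for n: n = 0.908(1 − 0.8311) / [0.8311(1 − 0.908)] = 2.0057
Required items = 2.0057 × 54 = 108.31, so 109 items.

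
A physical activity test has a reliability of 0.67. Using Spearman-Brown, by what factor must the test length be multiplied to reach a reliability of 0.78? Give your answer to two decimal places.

1.75

n = 0.78 × (1 − 0.67) / [ 0.67 × (1 − 0.78) ]
  = 0.2574 / 0.1474 = 1.7463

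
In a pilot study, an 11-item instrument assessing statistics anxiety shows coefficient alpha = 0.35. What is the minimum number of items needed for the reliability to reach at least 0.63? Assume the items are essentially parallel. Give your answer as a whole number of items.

35

Invert Spearman-Brown to solve for n:
n = r*(1 − r) / [ r (1 − r*) ]
n = 0.63 × (1 − 0.35) / [ 0.35 × (1 − 0.63) ]
n = 0.4095 / 0.1295 ≈ 3.1622
3.1622 × 11 = 34.78 → 35 items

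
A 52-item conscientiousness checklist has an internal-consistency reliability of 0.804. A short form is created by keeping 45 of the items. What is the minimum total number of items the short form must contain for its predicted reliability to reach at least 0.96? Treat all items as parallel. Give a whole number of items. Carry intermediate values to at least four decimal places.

305

First, r for the 45-item form: n = 45/52 = 0.8654, so r_45 = 0.8654·0.804/(1 + (0.8654 − 1)·0.804) = 0.7802
Length factor from the short form to reach 0.96: n' = 0.96(1 − 0.7802) / [0.7802(1 − 0.96)] ≈ 6.7613
Items = 6.7613 × 45 ≈ 304.26 → 305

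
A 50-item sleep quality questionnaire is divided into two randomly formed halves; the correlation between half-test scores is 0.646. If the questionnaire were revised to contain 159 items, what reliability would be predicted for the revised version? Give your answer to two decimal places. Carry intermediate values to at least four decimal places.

Full-test reliability from the split-half r: r_full = 2(0.646)/(1 + 0.646) = 0.7849
Length factor from 50 to 159 items: n = 159/50 = 3.1800
r_new = n·r_full / (1 + (n − 1)·r_full) = 2.4960 / 2.7111 ≈ 0.9207

0.92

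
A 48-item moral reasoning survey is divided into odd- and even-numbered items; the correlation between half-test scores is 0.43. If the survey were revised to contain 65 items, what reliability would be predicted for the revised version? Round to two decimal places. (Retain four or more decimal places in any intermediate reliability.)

0.67

First correct the split-half correlation to full-test reliability: r_full = 2 × 0.43 / (1 + 0.43) ≈ 0.6014
Then adjust to 65 items: n = 65/48 = 1.3542
r_new = n·r_full / (1 + (n − 1)·r_full) = 0.8144 / 1.2130 ≈ 0.6714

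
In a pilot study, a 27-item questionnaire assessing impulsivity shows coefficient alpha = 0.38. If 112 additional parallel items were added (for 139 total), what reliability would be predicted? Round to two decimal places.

0.76

The new length is 139/27 = 5.1481 times the old.
Spearman-Brown: r_new = n·r / (1 + (n − 1)·r)
r_new = 5.1481·0.38 / [1 + (5.1481 − 1)·0.38]
r_new = 1.9563 / 2.5763 ≈ 0.7593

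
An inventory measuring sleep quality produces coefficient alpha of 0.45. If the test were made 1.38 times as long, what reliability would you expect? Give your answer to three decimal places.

0.530

Spearman-Brown: r_new = n·r / (1 + (n − 1)·r)
r_new = 1.38·0.45 / [1 + (1.38 − 1)·0.45]
r_new = 0.6210 / 1.1710 ≈ 0.5303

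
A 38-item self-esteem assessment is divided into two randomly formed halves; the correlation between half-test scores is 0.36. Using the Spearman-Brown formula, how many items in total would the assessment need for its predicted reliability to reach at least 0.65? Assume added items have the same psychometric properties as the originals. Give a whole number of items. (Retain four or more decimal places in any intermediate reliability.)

r_full = 2(0.36)/(1 + 0.36) = 0.5294
Solve Spearman-Brown for n: n = 0.65(1 − 0.5294) / [0.5294(1 − 0.65)] = 1.6509
Required items = 1.6509 × 38 = 62.73, so 63 items.

63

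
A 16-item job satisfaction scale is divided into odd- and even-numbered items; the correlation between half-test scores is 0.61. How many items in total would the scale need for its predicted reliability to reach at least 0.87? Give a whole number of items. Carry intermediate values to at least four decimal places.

35

r_full = 2(0.61)/(1 + 0.61) = 0.7578
Solve Spearman-Brown for n: n = 0.87(1 − 0.7578) / [0.7578(1 − 0.87)] = 2.1389
Items = 2.1389 × 16 ≈ 34.22 → 35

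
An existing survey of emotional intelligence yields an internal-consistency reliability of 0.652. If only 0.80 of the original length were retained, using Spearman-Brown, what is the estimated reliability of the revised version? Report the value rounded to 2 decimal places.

0.60

By Spearman-Brown, r_new = n r / (1 + (n − 1) r).
r_new = (0.8 × 0.652) / (1 + (0.8 − 1) × 0.652)
r_new = 0.5216 / 0.8696 ≈ 0.5998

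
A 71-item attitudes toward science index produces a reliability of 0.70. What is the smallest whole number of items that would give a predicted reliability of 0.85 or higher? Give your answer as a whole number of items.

173

Spearman-Brown solved for the length factor n:
n = r_target (1 − r_old) / [ r_old (1 − r_target) ]
n = 0.85(1 − 0.70) / [0.70(1 − 0.85)]
n = 0.2550 / 0.1050 ≈ 2.4286
So the test needs 2.4286 × 71 ≈ 172.43 items; rounding up, 173.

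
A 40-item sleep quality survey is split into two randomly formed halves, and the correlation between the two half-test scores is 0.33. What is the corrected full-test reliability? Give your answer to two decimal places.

Apply the Spearman-Brown correction with n = 2:
r_full = 2(0.33) / (1 + 0.33)
       = 0.6600 / 1.3300 = 0.4962

0.50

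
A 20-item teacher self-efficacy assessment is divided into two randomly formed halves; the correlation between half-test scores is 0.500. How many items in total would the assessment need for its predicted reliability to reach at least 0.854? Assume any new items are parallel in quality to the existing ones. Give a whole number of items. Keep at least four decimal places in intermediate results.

59

Corrected full-test reliability: r_full = 2 × 0.500 / (1 + 0.500) ≈ 0.6667
Solve Spearman-Brown for n: n = 0.854(1 − 0.6667) / [0.6667(1 − 0.854)] = 2.9242
Required items = 2.9242 × 20 = 58.48, so 59 items.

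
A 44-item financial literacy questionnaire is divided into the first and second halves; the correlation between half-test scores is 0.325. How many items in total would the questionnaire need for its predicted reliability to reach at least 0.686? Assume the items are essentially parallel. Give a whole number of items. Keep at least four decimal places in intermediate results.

100

Corrected full-test reliability: r_full = 2 × 0.325 / (1 + 0.325) ≈ 0.4906
Solve Spearman-Brown for n: n = 0.686(1 − 0.4906) / [0.4906(1 − 0.686)] = 2.2684
Required items = 2.2684 × 44 = 99.81, so 100 items.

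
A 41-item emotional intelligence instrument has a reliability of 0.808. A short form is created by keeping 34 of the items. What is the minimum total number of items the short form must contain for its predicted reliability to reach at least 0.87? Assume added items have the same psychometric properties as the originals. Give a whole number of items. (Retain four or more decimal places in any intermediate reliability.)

First, r for the 34-item form: n = 34/41 = 0.8293, so r_34 = 0.8293·0.808/(1 + (0.8293 − 1)·0.808) = 0.7773
Then solve for n' with r_old = 0.7773, r_target = 0.87: n' = 0.87(1 − 0.7773)/[0.7773(1 − 0.87)] = 1.9174
Total items = 1.9174 × 34 = 65.19, rounded up to 66.

66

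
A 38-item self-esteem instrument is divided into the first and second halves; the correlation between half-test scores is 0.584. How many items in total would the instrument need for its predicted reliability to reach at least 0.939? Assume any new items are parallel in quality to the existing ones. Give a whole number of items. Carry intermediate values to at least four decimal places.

209

Corrected full-test reliability: r_full = 2 × 0.584 / (1 + 0.584) ≈ 0.7374
n = r_tgt(1 − r_full) / [r_full(1 − r_tgt)] = 0.939 × 0.2626 / (0.7374 × 0.061) ≈ 5.4819
Required items = 5.4819 × 38 = 208.31, so 209 items.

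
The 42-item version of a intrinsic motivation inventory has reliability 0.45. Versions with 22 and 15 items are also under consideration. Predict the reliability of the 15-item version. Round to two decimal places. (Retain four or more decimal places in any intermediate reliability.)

The 22-item form is not needed; work directly from the 42-item form with n = 15/42 = 0.3571.
r_{15} = n·r / (1 + (n − 1)·r) = 0.1607 / 0.7107 ≈ 0.2261

0.23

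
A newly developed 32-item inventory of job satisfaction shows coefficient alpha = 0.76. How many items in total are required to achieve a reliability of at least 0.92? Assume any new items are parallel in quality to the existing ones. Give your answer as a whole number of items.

117

n = 0.92 × (1 − 0.76) / [ 0.76 × (1 − 0.92) ]
n = 0.2208 / 0.0608 ≈ 3.6316
Items needed = n × 32 = 3.6316 × 32 ≈ 116.21 → round up to 117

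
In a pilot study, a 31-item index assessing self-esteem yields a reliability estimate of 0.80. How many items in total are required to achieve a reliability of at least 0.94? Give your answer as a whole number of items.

n = [0.94 × 0.20] / [0.80 × 0.06]
  = 0.1880 / 0.0480 = 3.9167
So the test needs 3.9167 × 31 ≈ 121.42 items; rounding up, 122.

122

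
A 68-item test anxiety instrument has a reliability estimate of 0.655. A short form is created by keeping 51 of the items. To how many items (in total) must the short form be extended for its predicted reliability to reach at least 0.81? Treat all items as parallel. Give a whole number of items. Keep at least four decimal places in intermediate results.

First, r for the 51-item form: n = 51/68 = 0.7500, so r_51 = 0.7500·0.655/(1 + (0.7500 − 1)·0.655) = 0.5874
Then solve for n' with r_old = 0.5874, r_target = 0.81: n' = 0.81(1 − 0.5874)/[0.5874(1 − 0.81)] = 2.9945
Items = 2.9945 × 51 ≈ 152.72 → 153

153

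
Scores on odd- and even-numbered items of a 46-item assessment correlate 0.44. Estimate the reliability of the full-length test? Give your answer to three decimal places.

0.611

Apply the Spearman-Brown correction with n = 2:
r_full = 2(0.44) / (1 + 0.44)
       = 0.8800 / 1.4400 = 0.6111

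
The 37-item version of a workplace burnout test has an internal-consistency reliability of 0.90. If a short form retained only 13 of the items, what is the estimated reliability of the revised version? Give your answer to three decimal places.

0.760

Length ratio n = 13/37 = 0.3514
r_new = 0.3514·0.90 / [1 + (0.3514 − 1)·0.90]
r_new = 0.3163 / 0.4163 ≈ 0.7598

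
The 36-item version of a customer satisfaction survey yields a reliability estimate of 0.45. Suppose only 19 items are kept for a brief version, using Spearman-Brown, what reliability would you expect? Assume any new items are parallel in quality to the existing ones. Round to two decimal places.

0.30

n = 19/36 = 0.5278
Spearman-Brown: r_new = n·r / (1 + (n − 1)·r)
r_new = (0.5278 × 0.45) / (1 + (0.5278 − 1) × 0.45)
     = 0.2375 / 0.7875 = 0.3016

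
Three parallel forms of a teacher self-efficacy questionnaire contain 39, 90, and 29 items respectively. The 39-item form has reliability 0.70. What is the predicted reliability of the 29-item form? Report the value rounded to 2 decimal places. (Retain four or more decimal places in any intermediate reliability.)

The 90-item form is not needed; work directly from the 39-item form with n = 29/39 = 0.7436.
r_{29} = n·r / (1 + (n − 1)·r) = 0.5205 / 0.8205 ≈ 0.6344

0.63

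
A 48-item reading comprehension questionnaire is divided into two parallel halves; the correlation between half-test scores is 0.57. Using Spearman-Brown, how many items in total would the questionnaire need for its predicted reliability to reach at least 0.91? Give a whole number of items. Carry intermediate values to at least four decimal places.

184

r_full = 2(0.57)/(1 + 0.57) = 0.7261
n = r_tgt(1 − r_full) / [r_full(1 − r_tgt)] = 0.91 × 0.2739 / (0.7261 × 0.09) ≈ 3.8141
Required items = 3.8141 × 48 = 183.08, so 184 items.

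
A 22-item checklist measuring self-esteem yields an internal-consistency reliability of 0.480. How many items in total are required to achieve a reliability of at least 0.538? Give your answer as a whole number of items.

Invert Spearman-Brown to solve for n:
n = r*(1 − r) / [ r (1 − r*) ]
n = 0.538 × (1 − 0.480) / [ 0.480 × (1 − 0.538) ]
  = 0.279760 / 0.221760 = 1.2615
So the test needs 1.2615 × 22 ≈ 27.75 items; rounding up, 28.

28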